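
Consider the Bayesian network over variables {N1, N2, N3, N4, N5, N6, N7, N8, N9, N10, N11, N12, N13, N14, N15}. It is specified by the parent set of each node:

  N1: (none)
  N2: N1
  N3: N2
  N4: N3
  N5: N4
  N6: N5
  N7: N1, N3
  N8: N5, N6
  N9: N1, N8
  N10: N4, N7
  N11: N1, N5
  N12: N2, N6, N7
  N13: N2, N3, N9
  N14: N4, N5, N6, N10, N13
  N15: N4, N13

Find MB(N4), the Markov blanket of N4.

The Markov blanket of a node is its parents, its children, and the other parents of its children.
Parents of N4: N3.
N4's children: N5, N10, N14, N15.
For each child, the remaining parents (spouses of N4):
  N5: —
  N10: N7
  N14: N5, N6, N10, N13
  N15: N13
MB(N4) = {N3, N5, N6, N7, N10, N13, N14, N15}.

{N3, N5, N6, N7, N10, N13, N14, N15}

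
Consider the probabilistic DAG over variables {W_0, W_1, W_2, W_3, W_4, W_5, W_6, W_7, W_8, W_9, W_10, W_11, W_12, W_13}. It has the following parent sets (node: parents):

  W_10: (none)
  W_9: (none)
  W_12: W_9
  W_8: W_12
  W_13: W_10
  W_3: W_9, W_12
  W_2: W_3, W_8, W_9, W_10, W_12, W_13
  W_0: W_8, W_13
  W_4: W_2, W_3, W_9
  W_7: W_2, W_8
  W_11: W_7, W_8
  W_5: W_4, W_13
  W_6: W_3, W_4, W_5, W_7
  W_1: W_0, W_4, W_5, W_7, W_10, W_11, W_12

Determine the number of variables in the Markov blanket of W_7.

11

The Markov blanket of a node is its parents, its children, and the other parents of its children.
Ch(W_7) = {W_1, W_6, W_11}.
W_7's parents: W_2, W_8.
Parents of each child, excluding W_7:
  W_11's other parent is W_8.
  W_6 also has parents W_3, W_4, W_5.
  parents(W_1) \ {W_7} = {W_0, W_4, W_5, W_10, W_11, W_12}.
MB(W_7) = {W_0, W_1, W_2, W_3, W_4, W_5, W_6, W_8, W_10, W_11, W_12}, which has 11 nodes.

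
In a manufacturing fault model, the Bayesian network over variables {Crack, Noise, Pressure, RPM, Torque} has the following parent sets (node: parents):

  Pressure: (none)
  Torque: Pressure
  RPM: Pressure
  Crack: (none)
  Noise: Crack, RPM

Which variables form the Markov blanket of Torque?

Pa(Torque) = {Pressure}.
Torque has no children.
With no children, Torque has no spouses; the co-parent set is empty.
MB(Torque) = {Pressure}.

{Pressure}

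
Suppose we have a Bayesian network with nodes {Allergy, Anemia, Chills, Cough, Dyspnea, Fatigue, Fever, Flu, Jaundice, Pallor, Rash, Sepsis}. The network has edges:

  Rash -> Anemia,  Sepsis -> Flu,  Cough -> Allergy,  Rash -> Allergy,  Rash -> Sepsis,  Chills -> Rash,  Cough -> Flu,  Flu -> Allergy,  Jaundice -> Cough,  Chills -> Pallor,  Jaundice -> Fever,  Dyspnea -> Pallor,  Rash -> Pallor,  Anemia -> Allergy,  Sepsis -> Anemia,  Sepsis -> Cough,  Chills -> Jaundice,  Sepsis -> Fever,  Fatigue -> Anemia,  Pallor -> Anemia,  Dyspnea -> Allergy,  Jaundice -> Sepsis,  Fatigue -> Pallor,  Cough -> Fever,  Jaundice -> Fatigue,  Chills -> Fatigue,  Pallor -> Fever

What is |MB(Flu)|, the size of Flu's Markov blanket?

6

A node's Markov blanket = Pa ∪ Ch ∪ (parents of Ch other than the node itself).
Flu has parents Cough, Sepsis.
Flu's children: Allergy.
For each child, the remaining parents (spouses of Flu):
  Allergy's other parents are Anemia, Cough, Dyspnea, Rash.
MB(Flu) = {Allergy, Anemia, Cough, Dyspnea, Rash, Sepsis}, which has 6 nodes.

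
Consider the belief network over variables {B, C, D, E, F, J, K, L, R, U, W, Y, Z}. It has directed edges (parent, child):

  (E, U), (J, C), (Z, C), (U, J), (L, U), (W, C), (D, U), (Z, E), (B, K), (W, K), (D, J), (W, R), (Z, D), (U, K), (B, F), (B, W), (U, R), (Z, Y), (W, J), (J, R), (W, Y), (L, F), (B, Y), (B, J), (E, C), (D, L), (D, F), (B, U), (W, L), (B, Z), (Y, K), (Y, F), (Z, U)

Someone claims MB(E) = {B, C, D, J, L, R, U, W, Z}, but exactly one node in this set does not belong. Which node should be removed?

R

Recall MB(v) = parents ∪ children ∪ spouses, where spouses are the other parents of v's children.
Pa(E) = {Z}.
Ch(E) = {C, U}.
Other parents of E's children:
  U: B, D, L, Z
  C: J, W, Z
MB(E) = {B, C, D, J, L, U, W, Z}.
R is neither a parent, child, nor co-parent of E, so it does not belong.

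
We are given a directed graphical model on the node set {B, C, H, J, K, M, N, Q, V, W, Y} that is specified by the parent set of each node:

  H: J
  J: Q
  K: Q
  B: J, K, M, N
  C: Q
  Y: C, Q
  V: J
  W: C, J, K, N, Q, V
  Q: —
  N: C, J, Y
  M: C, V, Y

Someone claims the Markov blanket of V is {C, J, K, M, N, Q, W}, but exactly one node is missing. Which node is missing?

Y

V has parent J.
Children of V: M, W.
Co-parents of V (other parents of its children):
  M also has parents C, Y.
  W's other parents are C, J, K, N, Q.
MB(V) = {C, J, K, M, N, Q, W, Y}.
Comparing with the claimed set, Y is missing.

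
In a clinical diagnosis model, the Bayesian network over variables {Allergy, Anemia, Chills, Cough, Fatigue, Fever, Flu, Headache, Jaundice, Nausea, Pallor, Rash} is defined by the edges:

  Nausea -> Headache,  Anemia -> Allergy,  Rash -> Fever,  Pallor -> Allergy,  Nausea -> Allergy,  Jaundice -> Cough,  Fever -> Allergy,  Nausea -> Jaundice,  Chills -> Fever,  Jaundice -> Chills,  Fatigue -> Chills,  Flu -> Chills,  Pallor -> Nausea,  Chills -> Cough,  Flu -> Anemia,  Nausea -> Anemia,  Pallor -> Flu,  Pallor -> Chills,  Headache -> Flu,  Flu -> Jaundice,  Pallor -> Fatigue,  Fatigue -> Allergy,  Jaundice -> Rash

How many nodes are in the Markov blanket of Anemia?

6

Pa(Anemia) = {Flu, Nausea}.
Children of Anemia: Allergy.
Co-parents of Anemia (other parents of its children):
  Allergy's other parents are Fatigue, Fever, Nausea, Pallor.
MB(Anemia) = {Allergy, Fatigue, Fever, Flu, Nausea, Pallor}, which has 6 nodes.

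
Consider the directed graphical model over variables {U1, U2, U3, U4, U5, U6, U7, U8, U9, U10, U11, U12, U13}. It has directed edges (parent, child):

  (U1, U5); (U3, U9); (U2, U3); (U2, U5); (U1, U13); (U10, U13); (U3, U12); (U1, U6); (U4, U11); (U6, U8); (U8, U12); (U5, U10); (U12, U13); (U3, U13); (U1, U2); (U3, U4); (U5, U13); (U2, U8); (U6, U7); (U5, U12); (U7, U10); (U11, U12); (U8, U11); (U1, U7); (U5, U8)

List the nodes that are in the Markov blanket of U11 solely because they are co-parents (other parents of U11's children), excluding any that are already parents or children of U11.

{U3, U5}

Children of U11: U12.
  U12's other parents are U3, U5, U8.
Excluding nodes already adjacent to U11 (U4, U8, U12), the co-parent-only contribution is {U3, U5}.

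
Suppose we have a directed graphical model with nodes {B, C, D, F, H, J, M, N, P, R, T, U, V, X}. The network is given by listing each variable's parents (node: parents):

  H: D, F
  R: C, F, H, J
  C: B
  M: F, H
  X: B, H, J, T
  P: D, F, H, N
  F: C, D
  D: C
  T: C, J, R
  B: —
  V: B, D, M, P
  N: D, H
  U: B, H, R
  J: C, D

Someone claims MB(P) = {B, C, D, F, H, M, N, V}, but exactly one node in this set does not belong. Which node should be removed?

The Markov blanket of a node is its parents, its children, and the other parents of its children.
Parents of P: D, F, H, N.
Ch(P) = {V}.
Parents of each child, excluding P:
  V: B, D, M
MB(P) = {B, D, F, H, M, N, V}.
C is neither a parent, child, nor co-parent of P, so it does not belong.

C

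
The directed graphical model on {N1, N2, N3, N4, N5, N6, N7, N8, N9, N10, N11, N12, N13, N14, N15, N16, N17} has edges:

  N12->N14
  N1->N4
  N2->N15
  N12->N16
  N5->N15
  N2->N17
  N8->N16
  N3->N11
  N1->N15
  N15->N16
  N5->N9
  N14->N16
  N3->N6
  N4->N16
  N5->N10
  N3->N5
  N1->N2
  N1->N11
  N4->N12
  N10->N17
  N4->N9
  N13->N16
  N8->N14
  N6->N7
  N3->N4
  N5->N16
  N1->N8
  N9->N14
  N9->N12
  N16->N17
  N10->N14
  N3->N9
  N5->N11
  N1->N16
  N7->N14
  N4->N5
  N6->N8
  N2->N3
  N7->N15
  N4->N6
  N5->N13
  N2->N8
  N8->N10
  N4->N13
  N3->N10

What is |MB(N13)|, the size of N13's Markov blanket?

Recall MB(v) = parents ∪ children ∪ spouses, where spouses are the other parents of v's children.
N13's parents: N4, N5.
Ch(N13) = {N16}.
For each child, the remaining parents (spouses of N13):
  parents(N16) \ {N13} = {N1, N4, N5, N8, N12, N14, N15}.
MB(N13) = {N1, N4, N5, N8, N12, N14, N15, N16}, which has 8 nodes.

8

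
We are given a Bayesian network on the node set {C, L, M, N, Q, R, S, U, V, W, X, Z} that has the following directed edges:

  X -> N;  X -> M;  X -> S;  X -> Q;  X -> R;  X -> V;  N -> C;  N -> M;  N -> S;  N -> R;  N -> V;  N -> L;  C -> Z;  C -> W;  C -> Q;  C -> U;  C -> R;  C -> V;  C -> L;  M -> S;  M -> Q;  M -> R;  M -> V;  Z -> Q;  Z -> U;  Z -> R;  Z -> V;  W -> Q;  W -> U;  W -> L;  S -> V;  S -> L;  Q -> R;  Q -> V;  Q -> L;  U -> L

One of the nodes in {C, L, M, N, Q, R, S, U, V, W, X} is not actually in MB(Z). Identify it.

Z has parent C.
Z has children Q, R, U, V.
For each child, the remaining parents (spouses of Z):
  Q: C, M, W, X
  U: C, W
  R: C, M, N, Q, X
  V: C, M, N, Q, S, X
MB(Z) = {C, M, N, Q, R, S, U, V, W, X}.
L is neither a parent, child, nor co-parent of Z, so it does not belong.

L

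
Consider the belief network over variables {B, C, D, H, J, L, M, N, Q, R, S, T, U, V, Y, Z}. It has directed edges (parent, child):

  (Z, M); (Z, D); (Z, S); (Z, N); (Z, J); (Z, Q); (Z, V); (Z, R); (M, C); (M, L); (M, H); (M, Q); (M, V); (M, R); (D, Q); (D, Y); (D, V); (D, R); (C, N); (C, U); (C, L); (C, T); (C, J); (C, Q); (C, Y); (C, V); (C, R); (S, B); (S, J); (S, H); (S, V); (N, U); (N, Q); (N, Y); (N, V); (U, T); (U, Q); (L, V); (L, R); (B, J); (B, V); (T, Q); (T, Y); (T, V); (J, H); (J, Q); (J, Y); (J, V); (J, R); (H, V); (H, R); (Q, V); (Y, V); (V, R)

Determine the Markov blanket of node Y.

{B, C, D, H, J, L, M, N, Q, S, T, V, Z}

Recall MB(v) = parents ∪ children ∪ spouses, where spouses are the other parents of v's children.
Parents of Y: C, D, J, N, T.
Ch(Y) = {V}.
For each child, the remaining parents (spouses of Y):
  parents(V) \ {Y} = {B, C, D, H, J, L, M, N, Q, S, T, Z}.
MB(Y) = {B, C, D, H, J, L, M, N, Q, S, T, V, Z}.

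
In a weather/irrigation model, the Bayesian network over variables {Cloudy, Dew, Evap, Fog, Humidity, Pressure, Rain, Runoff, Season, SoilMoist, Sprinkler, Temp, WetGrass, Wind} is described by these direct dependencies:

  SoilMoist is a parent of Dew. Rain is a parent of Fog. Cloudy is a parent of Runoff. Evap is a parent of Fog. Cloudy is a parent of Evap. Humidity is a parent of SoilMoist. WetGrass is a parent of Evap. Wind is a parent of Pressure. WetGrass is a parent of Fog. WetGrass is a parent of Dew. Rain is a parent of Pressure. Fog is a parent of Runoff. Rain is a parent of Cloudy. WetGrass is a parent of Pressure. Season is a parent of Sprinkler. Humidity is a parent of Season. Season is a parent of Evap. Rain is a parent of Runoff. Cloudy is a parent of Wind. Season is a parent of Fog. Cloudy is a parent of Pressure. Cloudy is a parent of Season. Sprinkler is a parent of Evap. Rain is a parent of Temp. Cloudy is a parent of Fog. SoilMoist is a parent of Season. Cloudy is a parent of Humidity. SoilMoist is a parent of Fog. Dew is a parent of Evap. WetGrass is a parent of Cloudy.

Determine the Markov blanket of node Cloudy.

{Dew, Evap, Fog, Humidity, Pressure, Rain, Runoff, Season, SoilMoist, Sprinkler, WetGrass, Wind}

Cloudy has children Evap, Fog, Humidity, Pressure, Runoff, Season, Wind.
Pa(Cloudy) = {Rain, WetGrass}.
Parents of each child, excluding Cloudy:
  Humidity: —
  Season: Humidity, SoilMoist
  Wind: —
  Pressure: Rain, WetGrass, Wind
  Evap: Dew, Season, Sprinkler, WetGrass
  Fog: Evap, Rain, Season, SoilMoist, WetGrass
  Runoff: Fog, Rain
Taking the union gives {Dew, Evap, Fog, Humidity, Pressure, Rain, Runoff, Season, SoilMoist, Sprinkler, WetGrass, Wind}.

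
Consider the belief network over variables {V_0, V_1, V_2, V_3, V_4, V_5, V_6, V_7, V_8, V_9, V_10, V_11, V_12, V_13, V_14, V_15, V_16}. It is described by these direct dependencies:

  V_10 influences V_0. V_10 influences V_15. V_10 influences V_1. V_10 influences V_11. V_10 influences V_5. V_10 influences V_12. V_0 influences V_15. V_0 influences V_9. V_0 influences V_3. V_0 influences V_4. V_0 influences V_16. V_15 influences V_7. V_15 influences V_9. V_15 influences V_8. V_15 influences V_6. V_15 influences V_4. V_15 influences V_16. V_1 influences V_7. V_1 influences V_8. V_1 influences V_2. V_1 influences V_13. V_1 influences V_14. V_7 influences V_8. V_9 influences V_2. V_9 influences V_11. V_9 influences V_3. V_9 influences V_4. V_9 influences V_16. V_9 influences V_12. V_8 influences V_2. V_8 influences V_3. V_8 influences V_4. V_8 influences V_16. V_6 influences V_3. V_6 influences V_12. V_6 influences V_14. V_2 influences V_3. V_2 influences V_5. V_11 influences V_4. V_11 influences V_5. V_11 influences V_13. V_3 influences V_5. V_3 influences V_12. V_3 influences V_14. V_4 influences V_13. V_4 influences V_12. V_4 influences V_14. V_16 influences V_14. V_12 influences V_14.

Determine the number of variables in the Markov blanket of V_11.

The Markov blanket of a node is its parents, its children, and the other parents of its children.
V_11's parents: V_9, V_10.
Children of V_11: V_4, V_5, V_13.
Other parents of V_11's children:
  V_4: V_0, V_8, V_9, V_15
  V_5: V_2, V_3, V_10
  V_13: V_1, V_4
MB(V_11) = {V_0, V_1, V_2, V_3, V_4, V_5, V_8, V_9, V_10, V_13, V_15}, which has 11 nodes.

11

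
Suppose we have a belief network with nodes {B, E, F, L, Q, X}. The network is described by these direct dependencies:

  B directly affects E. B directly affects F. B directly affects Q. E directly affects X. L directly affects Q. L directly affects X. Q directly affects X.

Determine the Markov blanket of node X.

{E, L, Q}

Parents of X: E, L, Q.
Children of X: none.
With no children, X has no spouses; the co-parent set is empty.
Taking the union gives {E, L, Q}.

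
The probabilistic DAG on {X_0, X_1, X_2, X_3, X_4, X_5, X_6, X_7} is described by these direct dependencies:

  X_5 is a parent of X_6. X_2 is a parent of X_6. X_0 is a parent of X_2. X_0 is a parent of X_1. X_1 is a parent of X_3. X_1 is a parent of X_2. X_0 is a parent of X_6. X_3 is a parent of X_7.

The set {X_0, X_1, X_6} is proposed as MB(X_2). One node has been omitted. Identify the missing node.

A node's Markov blanket = Pa ∪ Ch ∪ (parents of Ch other than the node itself).
Pa(X_2) = {X_0, X_1}.
Ch(X_2) = {X_6}.
Co-parents of X_2 (other parents of its children):
  X_6's other parents are X_0, X_5.
MB(X_2) = {X_0, X_1, X_5, X_6}.
Comparing with the claimed set, X_5 is missing.

X_5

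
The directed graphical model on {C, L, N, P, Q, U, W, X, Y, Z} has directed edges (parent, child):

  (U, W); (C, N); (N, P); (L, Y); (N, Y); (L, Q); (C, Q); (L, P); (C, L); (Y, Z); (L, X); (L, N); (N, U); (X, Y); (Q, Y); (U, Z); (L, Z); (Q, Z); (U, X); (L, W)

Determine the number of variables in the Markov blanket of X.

By definition, MB(X) is built from X's parents, X's children, and the co-parents of X.
Children of X: Y.
Pa(X) = {L, U}.
Other parents of X's children:
  Y: L, N, Q
MB(X) = {L, N, Q, U, Y}, which has 5 nodes.

5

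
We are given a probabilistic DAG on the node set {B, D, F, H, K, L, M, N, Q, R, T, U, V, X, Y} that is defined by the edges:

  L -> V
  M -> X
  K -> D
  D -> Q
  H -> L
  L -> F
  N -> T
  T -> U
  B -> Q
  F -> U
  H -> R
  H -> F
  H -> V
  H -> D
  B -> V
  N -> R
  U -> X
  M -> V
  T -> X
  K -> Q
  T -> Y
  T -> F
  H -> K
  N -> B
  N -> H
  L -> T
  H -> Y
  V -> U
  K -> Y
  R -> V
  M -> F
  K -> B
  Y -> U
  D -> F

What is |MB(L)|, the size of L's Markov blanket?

9

Ch(L) = {F, T, V}.
L has parent H.
Co-parents of L (other parents of its children):
  T: N
  F: D, H, M, T
  V: B, H, M, R
MB(L) = {B, D, F, H, M, N, R, T, V}, which has 9 nodes.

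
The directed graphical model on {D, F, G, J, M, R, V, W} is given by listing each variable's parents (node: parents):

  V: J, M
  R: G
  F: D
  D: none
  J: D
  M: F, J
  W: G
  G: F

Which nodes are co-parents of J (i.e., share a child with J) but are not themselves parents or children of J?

Children of J: M, V.
  M: F
  V: M
Excluding nodes already adjacent to J (D, M, V), the co-parent-only contribution is {F}.

{F}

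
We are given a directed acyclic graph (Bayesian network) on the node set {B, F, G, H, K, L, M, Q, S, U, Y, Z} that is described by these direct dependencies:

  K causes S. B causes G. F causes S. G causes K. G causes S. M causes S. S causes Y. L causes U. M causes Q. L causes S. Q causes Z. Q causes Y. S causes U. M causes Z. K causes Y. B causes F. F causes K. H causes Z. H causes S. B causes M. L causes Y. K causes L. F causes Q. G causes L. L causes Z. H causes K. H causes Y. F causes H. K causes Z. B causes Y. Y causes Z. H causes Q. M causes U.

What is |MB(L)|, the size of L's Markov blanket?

Parents of L: G, K.
L has children S, U, Y, Z.
Other parents of L's children:
  S also has parents F, G, H, K, M.
  parents(U) \ {L} = {M, S}.
  Y also has parents B, H, K, Q, S.
  Z also has parents H, K, M, Q, Y.
MB(L) = {B, F, G, H, K, M, Q, S, U, Y, Z}, which has 11 nodes.

11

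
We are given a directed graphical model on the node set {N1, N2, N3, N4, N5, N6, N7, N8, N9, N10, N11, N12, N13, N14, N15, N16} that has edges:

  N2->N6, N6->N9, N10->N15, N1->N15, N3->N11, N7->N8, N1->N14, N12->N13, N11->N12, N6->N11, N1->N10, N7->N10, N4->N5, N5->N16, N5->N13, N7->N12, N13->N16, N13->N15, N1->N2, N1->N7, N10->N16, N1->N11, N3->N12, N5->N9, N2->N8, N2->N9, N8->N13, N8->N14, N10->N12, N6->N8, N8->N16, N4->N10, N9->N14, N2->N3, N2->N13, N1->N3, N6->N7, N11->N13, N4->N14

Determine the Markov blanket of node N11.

N11's parents: N1, N3, N6.
N11's children: N12, N13.
Parents of each child, excluding N11:
  N12: N3, N7, N10
  N13: N2, N5, N8, N12
So the Markov blanket of N11 is {N1, N2, N3, N5, N6, N7, N8, N10, N12, N13}.

{N1, N2, N3, N5, N6, N7, N8, N10, N12, N13}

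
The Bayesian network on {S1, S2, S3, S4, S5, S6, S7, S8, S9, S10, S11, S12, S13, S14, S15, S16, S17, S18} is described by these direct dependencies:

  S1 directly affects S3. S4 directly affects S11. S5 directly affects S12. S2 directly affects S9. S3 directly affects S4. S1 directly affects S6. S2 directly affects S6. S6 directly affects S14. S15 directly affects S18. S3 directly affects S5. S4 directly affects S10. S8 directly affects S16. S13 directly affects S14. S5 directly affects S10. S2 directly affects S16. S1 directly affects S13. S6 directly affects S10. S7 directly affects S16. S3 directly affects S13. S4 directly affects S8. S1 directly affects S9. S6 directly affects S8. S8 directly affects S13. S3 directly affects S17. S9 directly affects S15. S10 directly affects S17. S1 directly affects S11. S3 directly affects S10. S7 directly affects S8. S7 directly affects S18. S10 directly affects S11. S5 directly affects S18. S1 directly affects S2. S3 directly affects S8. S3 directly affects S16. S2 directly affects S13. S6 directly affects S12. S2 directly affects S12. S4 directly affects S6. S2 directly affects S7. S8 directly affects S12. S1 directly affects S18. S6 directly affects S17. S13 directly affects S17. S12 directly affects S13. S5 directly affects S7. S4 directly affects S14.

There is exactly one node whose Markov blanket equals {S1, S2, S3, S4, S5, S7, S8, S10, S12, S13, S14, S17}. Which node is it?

S6

The target node must have every member of {S1, S2, S3, S4, S5, S7, S8, S10, S12, S13, S14, S17} as a parent, child, or co-parent, and no others.
Parents of S6: S1, S2, S4; children: S8, S10, S12, S14, S17; co-parents: S2, S3, S4, S5, S7, S8, S10, S13.
These exactly cover the given set, so the node is S6.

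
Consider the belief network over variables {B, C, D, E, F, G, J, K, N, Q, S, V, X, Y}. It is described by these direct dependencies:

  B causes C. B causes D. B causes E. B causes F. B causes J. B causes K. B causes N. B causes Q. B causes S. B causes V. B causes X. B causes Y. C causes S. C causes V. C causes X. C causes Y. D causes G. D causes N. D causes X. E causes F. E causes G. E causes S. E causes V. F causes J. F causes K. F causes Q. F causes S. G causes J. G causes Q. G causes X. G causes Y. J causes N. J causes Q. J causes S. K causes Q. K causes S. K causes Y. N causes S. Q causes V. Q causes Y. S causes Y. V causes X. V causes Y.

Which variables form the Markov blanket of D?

{B, C, E, G, J, N, V, X}

Recall MB(v) = parents ∪ children ∪ spouses, where spouses are the other parents of v's children.
Pa(D) = {B}.
Ch(D) = {G, N, X}.
Co-parents of D (other parents of its children):
  parents(G) \ {D} = {E}.
  N's other parents are B, J.
  parents(X) \ {D} = {B, C, G, V}.
So the Markov blanket of D is {B, C, E, G, J, N, V, X}.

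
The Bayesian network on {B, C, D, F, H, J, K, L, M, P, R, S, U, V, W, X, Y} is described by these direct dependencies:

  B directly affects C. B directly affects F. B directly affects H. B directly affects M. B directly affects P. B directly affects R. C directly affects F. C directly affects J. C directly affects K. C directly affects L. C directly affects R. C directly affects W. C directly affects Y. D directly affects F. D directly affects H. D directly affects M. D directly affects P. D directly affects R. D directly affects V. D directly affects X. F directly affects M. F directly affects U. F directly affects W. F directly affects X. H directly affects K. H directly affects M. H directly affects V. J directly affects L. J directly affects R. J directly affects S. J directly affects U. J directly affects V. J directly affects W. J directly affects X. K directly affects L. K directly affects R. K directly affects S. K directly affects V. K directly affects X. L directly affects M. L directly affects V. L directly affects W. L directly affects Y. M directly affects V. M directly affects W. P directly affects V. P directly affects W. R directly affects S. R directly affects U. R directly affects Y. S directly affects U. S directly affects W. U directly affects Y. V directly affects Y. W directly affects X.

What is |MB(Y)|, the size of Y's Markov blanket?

5

Y's parents: C, L, R, U, V.
Children of Y: none.
With no children, Y has no spouses; the co-parent set is empty.
MB(Y) = {C, L, R, U, V}, which has 5 nodes.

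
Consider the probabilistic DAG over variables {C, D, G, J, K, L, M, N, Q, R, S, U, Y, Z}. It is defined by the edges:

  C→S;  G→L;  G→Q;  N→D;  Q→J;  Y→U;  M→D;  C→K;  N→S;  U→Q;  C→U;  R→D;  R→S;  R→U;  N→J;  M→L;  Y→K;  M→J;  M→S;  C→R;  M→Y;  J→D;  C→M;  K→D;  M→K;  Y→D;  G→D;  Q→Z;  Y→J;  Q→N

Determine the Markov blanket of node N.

Recall MB(v) = parents ∪ children ∪ spouses, where spouses are the other parents of v's children.
Ch(N) = {D, J, S}.
Pa(N) = {Q}.
Co-parents of N (other parents of its children):
  J: M, Q, Y
  D: G, J, K, M, R, Y
  S: C, M, R
Union: {Q} ∪ {D, J, S} ∪ {C, G, J, K, M, Q, R, Y} = {C, D, G, J, K, M, Q, R, S, Y}.

{C, D, G, J, K, M, Q, R, S, Y}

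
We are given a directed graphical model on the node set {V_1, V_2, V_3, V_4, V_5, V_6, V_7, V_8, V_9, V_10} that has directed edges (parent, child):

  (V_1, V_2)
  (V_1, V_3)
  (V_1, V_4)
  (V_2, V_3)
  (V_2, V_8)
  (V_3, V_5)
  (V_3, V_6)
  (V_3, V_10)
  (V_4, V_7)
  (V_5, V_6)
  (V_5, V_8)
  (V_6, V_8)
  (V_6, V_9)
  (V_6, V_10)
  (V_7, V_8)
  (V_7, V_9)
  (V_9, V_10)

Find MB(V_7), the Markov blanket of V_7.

{V_2, V_4, V_5, V_6, V_8, V_9}

V_7 has parent V_4.
Children of V_7: V_8, V_9.
Other parents of V_7's children:
  V_8: V_2, V_5, V_6
  V_9: V_6
MB(V_7) = {V_2, V_4, V_5, V_6, V_8, V_9}.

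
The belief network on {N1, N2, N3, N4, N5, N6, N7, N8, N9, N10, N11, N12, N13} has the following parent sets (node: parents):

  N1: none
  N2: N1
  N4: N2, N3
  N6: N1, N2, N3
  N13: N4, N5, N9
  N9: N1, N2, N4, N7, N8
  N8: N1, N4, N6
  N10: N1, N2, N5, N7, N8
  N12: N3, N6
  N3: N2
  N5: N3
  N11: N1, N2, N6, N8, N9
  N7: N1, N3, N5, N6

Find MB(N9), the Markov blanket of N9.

N9 has parents N1, N2, N4, N7, N8.
N9's children: N11, N13.
Co-parents of N9 (other parents of its children):
  N11's other parents are N1, N2, N6, N8.
  parents(N13) \ {N9} = {N4, N5}.
Union: {N1, N2, N4, N7, N8} ∪ {N11, N13} ∪ {N1, N2, N4, N5, N6, N8} = {N1, N2, N4, N5, N6, N7, N8, N11, N13}.

{N1, N2, N4, N5, N6, N7, N8, N11, N13}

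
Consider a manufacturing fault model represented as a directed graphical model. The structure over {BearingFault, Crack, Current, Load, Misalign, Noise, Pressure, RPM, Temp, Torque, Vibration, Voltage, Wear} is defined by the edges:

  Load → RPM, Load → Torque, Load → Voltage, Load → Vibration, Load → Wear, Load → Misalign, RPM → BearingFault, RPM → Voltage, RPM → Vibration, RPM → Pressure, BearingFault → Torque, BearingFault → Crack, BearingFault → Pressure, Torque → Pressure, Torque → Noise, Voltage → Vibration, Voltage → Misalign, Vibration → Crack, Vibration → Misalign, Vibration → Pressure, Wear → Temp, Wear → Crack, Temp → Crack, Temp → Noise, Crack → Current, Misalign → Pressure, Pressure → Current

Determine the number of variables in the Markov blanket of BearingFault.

By definition, MB(BearingFault) is built from BearingFault's parents, BearingFault's children, and the co-parents of BearingFault.
BearingFault has parent RPM.
Children of BearingFault: Crack, Pressure, Torque.
Parents of each child, excluding BearingFault:
  Torque: Load
  Crack: Temp, Vibration, Wear
  Pressure: Misalign, RPM, Torque, Vibration
MB(BearingFault) = {Crack, Load, Misalign, Pressure, RPM, Temp, Torque, Vibration, Wear}, which has 9 nodes.

9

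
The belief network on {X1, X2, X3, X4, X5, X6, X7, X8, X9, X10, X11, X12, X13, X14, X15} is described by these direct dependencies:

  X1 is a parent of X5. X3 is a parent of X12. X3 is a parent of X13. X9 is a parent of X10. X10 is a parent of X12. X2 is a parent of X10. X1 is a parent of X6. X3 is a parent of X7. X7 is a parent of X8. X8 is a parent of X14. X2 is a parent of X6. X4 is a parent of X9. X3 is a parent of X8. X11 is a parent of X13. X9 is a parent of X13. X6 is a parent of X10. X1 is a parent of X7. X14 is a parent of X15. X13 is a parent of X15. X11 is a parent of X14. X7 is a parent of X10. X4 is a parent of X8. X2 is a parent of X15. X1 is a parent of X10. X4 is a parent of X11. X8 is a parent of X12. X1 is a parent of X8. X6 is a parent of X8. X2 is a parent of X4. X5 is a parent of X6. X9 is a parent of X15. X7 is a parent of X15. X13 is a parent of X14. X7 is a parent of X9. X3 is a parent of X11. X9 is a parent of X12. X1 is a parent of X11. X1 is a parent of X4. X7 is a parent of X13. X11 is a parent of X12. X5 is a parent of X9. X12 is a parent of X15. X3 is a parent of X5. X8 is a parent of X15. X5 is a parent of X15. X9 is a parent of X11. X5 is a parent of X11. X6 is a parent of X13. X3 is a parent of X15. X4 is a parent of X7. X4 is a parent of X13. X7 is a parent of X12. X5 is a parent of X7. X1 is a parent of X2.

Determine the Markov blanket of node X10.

{X1, X2, X3, X6, X7, X8, X9, X11, X12}

X10 has parents X1, X2, X6, X7, X9.
X10 has child X12.
Other parents of X10's children:
  X12's other parents are X3, X7, X8, X9, X11.
Union: {X1, X2, X6, X7, X9} ∪ {X12} ∪ {X3, X7, X8, X9, X11} = {X1, X2, X3, X6, X7, X8, X9, X11, X12}.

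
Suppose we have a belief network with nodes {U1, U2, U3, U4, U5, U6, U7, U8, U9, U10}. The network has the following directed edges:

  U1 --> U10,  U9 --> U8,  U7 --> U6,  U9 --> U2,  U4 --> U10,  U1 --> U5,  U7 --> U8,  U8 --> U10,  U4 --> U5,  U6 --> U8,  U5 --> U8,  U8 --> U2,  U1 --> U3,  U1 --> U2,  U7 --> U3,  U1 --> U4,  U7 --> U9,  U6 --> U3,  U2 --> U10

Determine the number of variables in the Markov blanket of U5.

By definition, MB(U5) is built from U5's parents, U5's children, and the co-parents of U5.
U5's parents: U1, U4.
U5's children: U8.
Parents of each child, excluding U5:
  parents(U8) \ {U5} = {U6, U7, U9}.
MB(U5) = {U1, U4, U6, U7, U8, U9}, which has 6 nodes.

6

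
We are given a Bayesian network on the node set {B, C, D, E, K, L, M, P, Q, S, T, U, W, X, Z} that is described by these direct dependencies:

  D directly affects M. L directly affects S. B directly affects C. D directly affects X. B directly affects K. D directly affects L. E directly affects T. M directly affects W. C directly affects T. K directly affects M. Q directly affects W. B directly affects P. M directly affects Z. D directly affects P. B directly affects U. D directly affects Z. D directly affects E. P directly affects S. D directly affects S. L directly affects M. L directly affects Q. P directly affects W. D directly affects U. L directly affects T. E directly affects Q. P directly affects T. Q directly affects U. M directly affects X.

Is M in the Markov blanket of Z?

M is a parent of Z.
So M ∈ MB(Z).

Yes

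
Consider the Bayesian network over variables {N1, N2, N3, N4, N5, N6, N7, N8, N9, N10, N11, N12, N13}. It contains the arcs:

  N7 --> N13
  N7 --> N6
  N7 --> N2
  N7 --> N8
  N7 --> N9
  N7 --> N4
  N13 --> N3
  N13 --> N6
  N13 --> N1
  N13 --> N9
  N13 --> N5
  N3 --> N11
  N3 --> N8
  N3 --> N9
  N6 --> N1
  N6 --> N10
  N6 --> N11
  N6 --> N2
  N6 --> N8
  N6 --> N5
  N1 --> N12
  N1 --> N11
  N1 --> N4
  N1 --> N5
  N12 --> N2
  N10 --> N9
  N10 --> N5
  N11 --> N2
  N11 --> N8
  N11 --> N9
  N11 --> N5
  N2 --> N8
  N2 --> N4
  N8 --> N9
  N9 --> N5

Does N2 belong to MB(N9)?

N9's children: N5.
Parents of N9: N3, N7, N8, N10, N11, N13.
For each child, the remaining parents (spouses of N9):
  N5's other parents are N1, N6, N10, N11, N13.
MB(N9) = {N1, N3, N5, N6, N7, N8, N10, N11, N13}; N2 is not in this set.

No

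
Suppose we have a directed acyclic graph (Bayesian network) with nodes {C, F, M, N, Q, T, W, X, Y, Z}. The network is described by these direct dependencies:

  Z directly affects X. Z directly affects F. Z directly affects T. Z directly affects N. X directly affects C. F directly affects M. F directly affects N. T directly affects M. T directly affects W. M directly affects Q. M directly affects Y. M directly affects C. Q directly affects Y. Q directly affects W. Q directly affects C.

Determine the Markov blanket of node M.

Recall MB(v) = parents ∪ children ∪ spouses, where spouses are the other parents of v's children.
Parents of M: F, T.
Ch(M) = {C, Q, Y}.
Parents of each child, excluding M:
  Q: —
  Y: Q
  C: Q, X
Taking the union gives {C, F, Q, T, X, Y}.

{C, F, Q, T, X, Y}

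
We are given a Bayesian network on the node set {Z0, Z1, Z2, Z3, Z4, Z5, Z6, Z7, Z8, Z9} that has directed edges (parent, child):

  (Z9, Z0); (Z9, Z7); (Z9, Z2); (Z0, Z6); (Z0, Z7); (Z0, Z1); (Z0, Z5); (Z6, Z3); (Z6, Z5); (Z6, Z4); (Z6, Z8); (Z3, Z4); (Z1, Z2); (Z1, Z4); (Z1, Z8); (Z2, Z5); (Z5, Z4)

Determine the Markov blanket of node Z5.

The Markov blanket of a node is its parents, its children, and the other parents of its children.
Z5's parents: Z0, Z2, Z6.
Children of Z5: Z4.
Other parents of Z5's children:
  parents(Z4) \ {Z5} = {Z1, Z3, Z6}.
Taking the union gives {Z0, Z1, Z2, Z3, Z4, Z6}.

{Z0, Z1, Z2, Z3, Z4, Z6}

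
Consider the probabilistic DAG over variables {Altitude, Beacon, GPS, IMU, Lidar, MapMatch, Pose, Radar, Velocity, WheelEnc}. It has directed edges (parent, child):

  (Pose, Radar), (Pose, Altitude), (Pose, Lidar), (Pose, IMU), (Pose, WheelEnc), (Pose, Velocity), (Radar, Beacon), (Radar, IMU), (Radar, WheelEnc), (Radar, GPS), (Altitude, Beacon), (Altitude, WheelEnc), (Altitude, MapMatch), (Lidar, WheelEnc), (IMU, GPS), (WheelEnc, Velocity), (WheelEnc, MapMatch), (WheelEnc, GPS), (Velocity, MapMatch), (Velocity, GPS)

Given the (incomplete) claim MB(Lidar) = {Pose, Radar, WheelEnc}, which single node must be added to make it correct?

Parents of Lidar: Pose.
Lidar's children: WheelEnc.
Co-parents of Lidar (other parents of its children):
  WheelEnc also has parents Altitude, Pose, Radar.
MB(Lidar) = {Altitude, Pose, Radar, WheelEnc}.
Comparing with the claimed set, Altitude is missing.

Altitude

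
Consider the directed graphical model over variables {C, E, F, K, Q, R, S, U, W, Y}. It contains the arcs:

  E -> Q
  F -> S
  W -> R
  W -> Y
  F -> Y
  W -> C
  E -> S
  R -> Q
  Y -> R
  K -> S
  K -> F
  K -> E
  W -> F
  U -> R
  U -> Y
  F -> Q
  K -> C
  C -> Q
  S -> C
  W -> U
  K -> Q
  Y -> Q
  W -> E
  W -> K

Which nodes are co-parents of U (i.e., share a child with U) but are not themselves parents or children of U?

{F}

Children of U: R, Y.
  Y: F, W
  R: W, Y
Excluding nodes already adjacent to U (R, W, Y), the co-parent-only contribution is {F}.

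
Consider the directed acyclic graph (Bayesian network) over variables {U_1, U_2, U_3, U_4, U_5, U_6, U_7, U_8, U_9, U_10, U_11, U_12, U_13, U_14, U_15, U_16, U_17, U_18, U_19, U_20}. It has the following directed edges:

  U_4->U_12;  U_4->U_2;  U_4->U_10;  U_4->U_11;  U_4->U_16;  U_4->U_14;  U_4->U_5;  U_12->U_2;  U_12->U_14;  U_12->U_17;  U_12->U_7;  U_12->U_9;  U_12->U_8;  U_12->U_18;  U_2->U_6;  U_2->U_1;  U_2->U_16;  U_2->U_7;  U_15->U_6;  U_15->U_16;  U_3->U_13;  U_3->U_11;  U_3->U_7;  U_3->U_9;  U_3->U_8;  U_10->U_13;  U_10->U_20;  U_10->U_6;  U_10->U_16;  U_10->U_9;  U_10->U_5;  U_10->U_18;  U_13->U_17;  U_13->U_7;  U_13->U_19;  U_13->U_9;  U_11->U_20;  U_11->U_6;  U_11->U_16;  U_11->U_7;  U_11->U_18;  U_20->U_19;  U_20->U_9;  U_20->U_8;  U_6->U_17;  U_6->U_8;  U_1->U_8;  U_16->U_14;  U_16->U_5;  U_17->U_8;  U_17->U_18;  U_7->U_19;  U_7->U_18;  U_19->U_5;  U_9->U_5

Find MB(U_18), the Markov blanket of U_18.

U_18 has parents U_7, U_10, U_11, U_12, U_17.
U_18's children: none.
U_18 has no children, so there are no co-parents.
MB(U_18) = {U_7, U_10, U_11, U_12, U_17}.

{U_7, U_10, U_11, U_12, U_17}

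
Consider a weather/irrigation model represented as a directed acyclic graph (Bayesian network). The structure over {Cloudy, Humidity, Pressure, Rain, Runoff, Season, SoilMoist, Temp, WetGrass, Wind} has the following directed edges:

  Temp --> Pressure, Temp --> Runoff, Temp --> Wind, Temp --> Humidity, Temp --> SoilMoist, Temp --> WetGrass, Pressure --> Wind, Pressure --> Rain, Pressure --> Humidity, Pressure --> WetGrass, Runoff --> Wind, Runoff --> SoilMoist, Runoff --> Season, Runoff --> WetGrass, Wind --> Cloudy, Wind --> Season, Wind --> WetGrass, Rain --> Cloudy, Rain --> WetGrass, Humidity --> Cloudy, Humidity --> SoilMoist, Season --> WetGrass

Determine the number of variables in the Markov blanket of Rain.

Rain's children: Cloudy, WetGrass.
Pa(Rain) = {Pressure}.
Parents of each child, excluding Rain:
  Cloudy's other parents are Humidity, Wind.
  WetGrass also has parents Pressure, Runoff, Season, Temp, Wind.
MB(Rain) = {Cloudy, Humidity, Pressure, Runoff, Season, Temp, WetGrass, Wind}, which has 8 nodes.

8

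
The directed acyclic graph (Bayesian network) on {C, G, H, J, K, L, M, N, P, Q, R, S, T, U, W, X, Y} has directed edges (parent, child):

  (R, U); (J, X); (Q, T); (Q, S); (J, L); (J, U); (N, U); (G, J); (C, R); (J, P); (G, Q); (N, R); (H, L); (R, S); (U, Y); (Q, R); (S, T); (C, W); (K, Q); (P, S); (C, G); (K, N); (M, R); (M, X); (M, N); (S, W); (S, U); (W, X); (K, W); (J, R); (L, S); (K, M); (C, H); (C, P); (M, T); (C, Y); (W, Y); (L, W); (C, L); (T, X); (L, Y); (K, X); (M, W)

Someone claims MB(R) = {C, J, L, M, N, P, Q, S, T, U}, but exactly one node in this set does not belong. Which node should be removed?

R has parents C, J, M, N, Q.
Children of R: S, U.
Parents of each child, excluding R:
  parents(S) \ {R} = {L, P, Q}.
  parents(U) \ {R} = {J, N, S}.
MB(R) = {C, J, L, M, N, P, Q, S, U}.
T is neither a parent, child, nor co-parent of R, so it does not belong.

T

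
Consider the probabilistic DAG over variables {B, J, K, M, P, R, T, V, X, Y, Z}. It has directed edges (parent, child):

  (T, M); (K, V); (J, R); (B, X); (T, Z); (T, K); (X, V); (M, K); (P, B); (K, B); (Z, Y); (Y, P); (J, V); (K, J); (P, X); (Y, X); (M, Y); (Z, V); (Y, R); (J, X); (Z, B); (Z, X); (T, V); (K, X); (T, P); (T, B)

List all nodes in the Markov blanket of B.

{J, K, P, T, X, Y, Z}

B's parents: K, P, T, Z.
Ch(B) = {X}.
Other parents of B's children:
  parents(X) \ {B} = {J, K, P, Y, Z}.
Union: {K, P, T, Z} ∪ {X} ∪ {J, K, P, Y, Z} = {J, K, P, T, X, Y, Z}.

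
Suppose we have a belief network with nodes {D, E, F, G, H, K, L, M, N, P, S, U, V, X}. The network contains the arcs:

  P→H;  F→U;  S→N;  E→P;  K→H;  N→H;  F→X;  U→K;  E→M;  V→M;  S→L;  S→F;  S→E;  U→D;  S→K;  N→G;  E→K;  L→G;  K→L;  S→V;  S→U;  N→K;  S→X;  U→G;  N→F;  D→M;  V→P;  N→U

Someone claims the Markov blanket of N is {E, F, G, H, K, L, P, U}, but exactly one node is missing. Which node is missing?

Recall MB(v) = parents ∪ children ∪ spouses, where spouses are the other parents of v's children.
Ch(N) = {F, G, H, K, U}.
N has parent S.
For each child, the remaining parents (spouses of N):
  F: S
  U: F, S
  K: E, S, U
  H: K, P
  G: L, U
MB(N) = {E, F, G, H, K, L, P, S, U}.
Comparing with the claimed set, S is missing.

S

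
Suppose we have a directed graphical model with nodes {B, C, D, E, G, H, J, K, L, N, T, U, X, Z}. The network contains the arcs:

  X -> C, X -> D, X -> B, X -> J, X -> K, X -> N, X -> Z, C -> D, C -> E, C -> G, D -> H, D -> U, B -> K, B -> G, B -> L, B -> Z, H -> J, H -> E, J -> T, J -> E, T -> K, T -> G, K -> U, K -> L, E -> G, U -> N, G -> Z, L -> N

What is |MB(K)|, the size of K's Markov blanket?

By definition, MB(K) is built from K's parents, K's children, and the co-parents of K.
K's parents: B, T, X.
K's children: L, U.
Parents of each child, excluding K:
  parents(U) \ {K} = {D}.
  L also has parent B.
MB(K) = {B, D, L, T, U, X}, which has 6 nodes.

6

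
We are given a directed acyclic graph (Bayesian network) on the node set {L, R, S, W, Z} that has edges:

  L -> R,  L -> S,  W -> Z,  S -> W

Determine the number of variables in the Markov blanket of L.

2

L has no parents.
Children of L: R, S.
Parents of each child, excluding L:
  R: no additional parents.
  S has no other parent.
MB(L) = {R, S}, which has 2 nodes.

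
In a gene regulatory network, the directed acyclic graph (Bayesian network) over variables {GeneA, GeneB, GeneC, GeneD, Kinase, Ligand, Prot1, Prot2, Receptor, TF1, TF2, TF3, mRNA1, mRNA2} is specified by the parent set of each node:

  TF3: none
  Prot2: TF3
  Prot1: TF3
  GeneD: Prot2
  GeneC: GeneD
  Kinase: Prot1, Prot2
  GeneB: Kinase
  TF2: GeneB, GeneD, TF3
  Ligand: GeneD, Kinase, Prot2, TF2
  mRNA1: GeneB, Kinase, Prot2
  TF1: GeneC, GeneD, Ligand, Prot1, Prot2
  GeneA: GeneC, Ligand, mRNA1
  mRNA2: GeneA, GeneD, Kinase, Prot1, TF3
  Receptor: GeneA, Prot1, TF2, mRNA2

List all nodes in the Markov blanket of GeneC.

{GeneA, GeneD, Ligand, Prot1, Prot2, TF1, mRNA1}

By definition, MB(GeneC) is built from GeneC's parents, GeneC's children, and the co-parents of GeneC.
Pa(GeneC) = {GeneD}.
GeneC has children GeneA, TF1.
Parents of each child, excluding GeneC:
  TF1 also has parents GeneD, Ligand, Prot1, Prot2.
  GeneA's other parents are Ligand, mRNA1.
So the Markov blanket of GeneC is {GeneA, GeneD, Ligand, Prot1, Prot2, TF1, mRNA1}.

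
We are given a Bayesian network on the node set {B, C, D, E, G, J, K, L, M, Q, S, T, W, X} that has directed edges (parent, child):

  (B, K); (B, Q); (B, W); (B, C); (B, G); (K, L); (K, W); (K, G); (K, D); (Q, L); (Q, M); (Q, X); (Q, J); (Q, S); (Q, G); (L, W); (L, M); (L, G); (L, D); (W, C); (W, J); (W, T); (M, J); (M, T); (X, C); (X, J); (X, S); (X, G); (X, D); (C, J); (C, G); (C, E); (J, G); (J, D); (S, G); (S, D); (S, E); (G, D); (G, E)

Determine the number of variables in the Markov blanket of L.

By definition, MB(L) is built from L's parents, L's children, and the co-parents of L.
Pa(L) = {K, Q}.
Ch(L) = {D, G, M, W}.
Co-parents of L (other parents of its children):
  parents(W) \ {L} = {B, K}.
  M's other parent is Q.
  parents(G) \ {L} = {B, C, J, K, Q, S, X}.
  D also has parents G, J, K, S, X.
MB(L) = {B, C, D, G, J, K, M, Q, S, W, X}, which has 11 nodes.

11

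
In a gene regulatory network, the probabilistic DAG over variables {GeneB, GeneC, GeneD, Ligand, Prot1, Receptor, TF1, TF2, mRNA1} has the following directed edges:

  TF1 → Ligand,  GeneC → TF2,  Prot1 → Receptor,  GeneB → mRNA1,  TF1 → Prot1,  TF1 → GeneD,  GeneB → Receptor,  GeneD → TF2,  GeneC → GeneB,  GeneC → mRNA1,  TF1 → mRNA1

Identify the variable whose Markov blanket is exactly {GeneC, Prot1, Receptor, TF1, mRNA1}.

GeneB

The target node must have every member of {GeneC, Prot1, Receptor, TF1, mRNA1} as a parent, child, or co-parent, and no others.
Parents of GeneB: GeneC; children: Receptor, mRNA1; co-parents: GeneC, Prot1, TF1.
These exactly cover the given set, so the node is GeneB.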